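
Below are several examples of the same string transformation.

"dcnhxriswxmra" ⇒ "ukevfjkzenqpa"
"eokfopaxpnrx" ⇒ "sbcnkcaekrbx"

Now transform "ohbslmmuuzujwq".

fyzzhhmhwjdbuo

Rule — move the first 3 characters to the end (rotate left by 3), then shift every letter 13 places forward in the alphabet (wrapping around) — i.e. ROT13.
"ohbslmmuuzujwq" → "slmmuuzujwqohb" → "fyzzhhmhwjdbuo".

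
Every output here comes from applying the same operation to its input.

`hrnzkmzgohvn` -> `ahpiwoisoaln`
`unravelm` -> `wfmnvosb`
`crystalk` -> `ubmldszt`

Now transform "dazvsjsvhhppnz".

wiiqqoaebawtkt

Rule — swap the front and back halves of the string, then shift every letter 1 place forward in the alphabet (wrapping around).
For "dazvsjsvhhppnz", step one produces "vhhppnzdazvsjs"; step two turns that into "wiiqqoaebawtkt".
(Check on "crystalk": → "talkcrys" → "ubmldszt" ✓)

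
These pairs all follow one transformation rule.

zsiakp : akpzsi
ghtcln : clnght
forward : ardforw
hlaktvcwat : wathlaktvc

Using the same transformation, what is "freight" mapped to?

ghtfrei

Each output is the input with this applied: move the last 3 characters to the front (rotate right by 3).
On "freight" that produces "ghtfrei".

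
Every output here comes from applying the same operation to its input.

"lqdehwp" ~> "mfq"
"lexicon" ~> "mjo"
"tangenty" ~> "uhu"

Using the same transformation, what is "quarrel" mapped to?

rsm

The rule is to keep one character in every 3, starting at position 1 (positions 1st, 4th, 7th, ...), then shift every letter 1 place forward in the alphabet (wrapping around).
For "quarrel", step one produces "qrl"; step two turns that into "rsm".
(Check on "lexicon": → "lin" → "mjo" ✓)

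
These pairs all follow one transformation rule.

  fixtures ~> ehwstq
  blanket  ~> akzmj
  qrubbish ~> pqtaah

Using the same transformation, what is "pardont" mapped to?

ozqcn

The pattern: shift every letter 1 place backward in the alphabet (wrapping around), then delete the last 2 characters.
"pardont" → "ozqcnms" → "ozqcn".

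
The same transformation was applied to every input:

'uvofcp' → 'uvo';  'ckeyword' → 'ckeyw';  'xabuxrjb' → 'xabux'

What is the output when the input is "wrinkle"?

wrin

In each case the input is transformed by: delete the last 3 characters.
On "wrinkle" that produces "wrin".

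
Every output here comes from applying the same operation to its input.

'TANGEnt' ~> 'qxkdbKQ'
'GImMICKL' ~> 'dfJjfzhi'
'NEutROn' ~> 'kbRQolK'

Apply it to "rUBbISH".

OryYfpe

The pattern: flip the case of every letter, then shift every letter 3 places backward in the alphabet (wrapping around).
For "rUBbISH", step one produces "RubBish"; step two turns that into "OryYfpe".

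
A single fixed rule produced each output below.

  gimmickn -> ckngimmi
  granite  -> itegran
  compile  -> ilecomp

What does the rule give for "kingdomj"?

omjkingd

The rule is to move the last 3 characters to the front (rotate right by 3).
For "kingdomj" the result is "omjkingd".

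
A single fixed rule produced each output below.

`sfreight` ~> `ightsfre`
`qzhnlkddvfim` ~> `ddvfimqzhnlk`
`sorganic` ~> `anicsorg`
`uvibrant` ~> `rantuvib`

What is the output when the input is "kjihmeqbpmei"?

Rule — swap the front and back halves of the string.
For "kjihmeqbpmei" the result is "qbpmeikjihme".

qbpmeikjihme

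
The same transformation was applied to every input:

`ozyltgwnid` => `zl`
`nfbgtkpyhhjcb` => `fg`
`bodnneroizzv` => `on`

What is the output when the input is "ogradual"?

What's happening: keep every other character starting from the second (positions 2nd, 4th, 6th, ...), then keep only the first 2 characters.
Starting from "ogradual": after the first operation, "gaul"; after the second, "ga".

ga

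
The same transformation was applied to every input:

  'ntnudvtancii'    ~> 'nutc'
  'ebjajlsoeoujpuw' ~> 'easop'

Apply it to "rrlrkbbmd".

rrb

Each output is the input with this applied: keep one character in every 3, starting at position 1 (positions 1st, 4th, 7th, ...).
Doing the same to "rrlrkbbmd": "rrb".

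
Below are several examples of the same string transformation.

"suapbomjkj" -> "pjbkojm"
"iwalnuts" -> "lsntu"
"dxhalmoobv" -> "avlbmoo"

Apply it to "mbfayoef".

The pattern: delete the first 3 characters, then take characters alternately from the front and the back (1st, last, 2nd, 2nd-last, ...).
For "mbfayoef", step one produces "ayoef"; step two turns that into "afyeo".

afyeo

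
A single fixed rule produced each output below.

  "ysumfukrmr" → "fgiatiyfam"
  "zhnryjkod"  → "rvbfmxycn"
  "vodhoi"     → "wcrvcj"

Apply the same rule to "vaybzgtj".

The transformation: shift every letter 12 places backward in the alphabet (wrapping around), then swap the first and last characters.
On "vaybzgtj": the first step gives "jompnuhx", and the second then gives "xompnuhj".

xompnuhj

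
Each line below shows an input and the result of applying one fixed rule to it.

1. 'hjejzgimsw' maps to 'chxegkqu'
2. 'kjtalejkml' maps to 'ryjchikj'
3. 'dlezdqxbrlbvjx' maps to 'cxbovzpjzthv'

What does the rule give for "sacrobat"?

Rule — delete the first 2 characters, then shift every letter 2 places backward in the alphabet (wrapping around).
Starting from "sacrobat": after the first operation, "crobat"; after the second, "apmzyr".

apmzyr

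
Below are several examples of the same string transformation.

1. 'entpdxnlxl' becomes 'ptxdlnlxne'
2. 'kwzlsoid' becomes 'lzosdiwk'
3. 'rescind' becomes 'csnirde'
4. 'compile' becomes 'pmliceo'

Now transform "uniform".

Each output is the input with this applied: move the first 2 characters to the end (rotate left by 2), then swap each adjacent pair of characters (1↔2, 3↔4, ...).
Applying both steps to "uniform": "iformun", then "firoumn".

firoumn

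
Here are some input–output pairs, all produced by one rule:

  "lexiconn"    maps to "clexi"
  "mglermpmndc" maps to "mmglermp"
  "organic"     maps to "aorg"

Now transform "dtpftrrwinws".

The rule is to delete the last 3 characters, then move the last character to the front.
For "dtpftrrwinws", step one produces "dtpftrrwi"; step two turns that into "idtpftrrw".

idtpftrrw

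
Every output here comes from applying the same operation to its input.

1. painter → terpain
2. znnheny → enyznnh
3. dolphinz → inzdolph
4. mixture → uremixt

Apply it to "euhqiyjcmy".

Rule — move the last 3 characters to the front (rotate right by 3).
So "euhqiyjcmy" becomes "cmyeuhqiyj".

cmyeuhqiyj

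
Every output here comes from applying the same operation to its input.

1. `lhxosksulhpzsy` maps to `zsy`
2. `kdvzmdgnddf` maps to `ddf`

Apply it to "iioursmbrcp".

Rule — keep only the last 3 characters.
So "iioursmbrcp" becomes "rcp".

rcp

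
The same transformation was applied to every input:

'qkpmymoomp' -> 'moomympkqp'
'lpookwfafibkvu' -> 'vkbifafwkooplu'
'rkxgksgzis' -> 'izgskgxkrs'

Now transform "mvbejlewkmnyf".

The rule is to move the last character to the front, then reverse the string.
Working it through for "mvbejlewkmnyf": intermediate "fmvbejlewkmny", final "ynmkweljebvmf".

ynmkweljebvmf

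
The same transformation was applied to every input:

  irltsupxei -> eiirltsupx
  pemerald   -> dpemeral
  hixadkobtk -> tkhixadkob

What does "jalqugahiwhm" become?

whmjalqugahi

The transformation: swap the front and back halves of the string, then move the first 3 characters to the end (rotate left by 3).
So "jalqugahiwhm" becomes "whmjalqugahi".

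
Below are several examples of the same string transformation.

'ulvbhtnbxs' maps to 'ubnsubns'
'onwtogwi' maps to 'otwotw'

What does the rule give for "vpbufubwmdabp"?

Each output is the input with this applied: keep one character in every 3, starting at position 1 (positions 1st, 4th, 7th, ...), then write the whole string twice.
Applying that to "vpbufubwmdabp" gives "vubdpvubdp".

vubdpvubdp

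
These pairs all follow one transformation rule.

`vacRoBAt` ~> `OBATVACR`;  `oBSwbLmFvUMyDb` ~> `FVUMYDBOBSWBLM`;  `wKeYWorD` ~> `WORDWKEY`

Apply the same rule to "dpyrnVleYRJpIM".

The pattern: swap the front and back halves of the string, then convert every letter to uppercase.
Starting from "dpyrnVleYRJpIM": after the first operation, "eYRJpIMdpyrnVl"; after the second, "EYRJPIMDPYRNVL".

EYRJPIMDPYRNVL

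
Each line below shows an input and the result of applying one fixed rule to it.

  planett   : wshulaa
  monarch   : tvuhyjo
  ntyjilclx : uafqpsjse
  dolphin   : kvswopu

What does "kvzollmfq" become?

rcgvsstmx

Looking at the pairs, the operation is to shift every letter 7 places forward in the alphabet (wrapping around).
On "kvzollmfq" that produces "rcgvsstmx".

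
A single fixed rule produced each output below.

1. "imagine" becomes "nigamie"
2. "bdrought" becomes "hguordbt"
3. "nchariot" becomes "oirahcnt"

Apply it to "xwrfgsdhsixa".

xishdsgfrwxa

Rule — reverse the string, then move the first character to the end.
"xwrfgsdhsixa" → "axishdsgfrwx" → "xishdsgfrwxa".
(Check on "nchariot": → "toirahcn" → "oirahcnt" ✓)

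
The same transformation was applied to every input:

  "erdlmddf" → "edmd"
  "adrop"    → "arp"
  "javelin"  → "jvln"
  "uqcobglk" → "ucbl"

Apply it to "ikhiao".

The transformation: keep every other character starting from the first (positions 1st, 3rd, 5th, ...).
"ikhiao" → "iha".

iha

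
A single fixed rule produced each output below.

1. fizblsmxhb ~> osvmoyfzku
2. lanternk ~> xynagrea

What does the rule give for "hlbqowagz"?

muyodbjnt

Each output is the input with this applied: move the last character to the front, then shift every letter 13 places forward in the alphabet (wrapping around) — i.e. ROT13.
Starting from "hlbqowagz": after the first operation, "zhlbqowag"; after the second, "muyodbjnt".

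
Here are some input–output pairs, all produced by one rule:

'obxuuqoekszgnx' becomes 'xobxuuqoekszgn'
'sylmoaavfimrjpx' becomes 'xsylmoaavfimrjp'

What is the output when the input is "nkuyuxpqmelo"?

The rule is to move the last character to the front.
Doing the same to "nkuyuxpqmelo": "onkuyuxpqmel".

onkuyuxpqmel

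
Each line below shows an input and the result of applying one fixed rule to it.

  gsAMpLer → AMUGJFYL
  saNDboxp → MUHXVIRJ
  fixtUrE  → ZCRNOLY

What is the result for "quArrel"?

In each case the input is transformed by: shift every letter 6 places backward in the alphabet (wrapping around), then convert every letter to uppercase.
Working it through for "quArrel": intermediate "koUllyf", final "KOULLYF".

KOULLYF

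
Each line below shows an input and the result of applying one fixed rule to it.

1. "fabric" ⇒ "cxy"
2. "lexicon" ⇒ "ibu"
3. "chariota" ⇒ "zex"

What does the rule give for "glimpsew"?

The pattern: shift every letter 3 places backward in the alphabet (wrapping around), then keep only the first 3 characters.
Starting from "glimpsew": after the first operation, "difjmpbt"; after the second, "dif".

dif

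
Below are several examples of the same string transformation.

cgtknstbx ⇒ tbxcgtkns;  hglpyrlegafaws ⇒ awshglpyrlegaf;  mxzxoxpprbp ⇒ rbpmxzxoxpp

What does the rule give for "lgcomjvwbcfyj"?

fyjlgcomjvwbc

The transformation: move the last 3 characters to the front (rotate right by 3).
So "lgcomjvwbcfyj" becomes "fyjlgcomjvwbc".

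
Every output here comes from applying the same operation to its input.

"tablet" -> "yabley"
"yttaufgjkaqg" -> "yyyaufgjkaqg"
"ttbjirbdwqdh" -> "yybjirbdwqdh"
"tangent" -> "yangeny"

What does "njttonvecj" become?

In each case the input is transformed by: replace every "t" with "y".
Applying that to "njttonvecj" gives "njyyonvecj".

njyyonvecj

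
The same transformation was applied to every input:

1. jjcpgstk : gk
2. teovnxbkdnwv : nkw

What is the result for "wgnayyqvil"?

yv

In each case the input is transformed by: keep one character in every 3, starting at position 2 (positions 2nd, 5th, 8th, ...), then delete the first character.
Applying that to "wgnayyqvil" gives "yv".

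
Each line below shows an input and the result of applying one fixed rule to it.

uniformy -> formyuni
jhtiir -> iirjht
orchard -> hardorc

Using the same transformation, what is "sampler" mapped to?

plersam

Each output is the input with this applied: move the first 3 characters to the end (rotate left by 3).
For "sampler" the result is "plersam".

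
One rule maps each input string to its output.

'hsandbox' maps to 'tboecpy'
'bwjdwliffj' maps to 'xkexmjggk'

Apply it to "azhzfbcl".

aiagcdm

Rule — shift every letter 1 place forward in the alphabet (wrapping around), then delete the first character.
Applying both steps to "azhzfbcl": "baiagcdm", then "aiagcdm".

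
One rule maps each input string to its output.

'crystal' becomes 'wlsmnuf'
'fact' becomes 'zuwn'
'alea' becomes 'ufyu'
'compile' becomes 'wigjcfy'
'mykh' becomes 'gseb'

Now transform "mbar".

gvul

The pattern: shift every letter 6 places backward in the alphabet (wrapping around).
For "mbar" the result is "gvul".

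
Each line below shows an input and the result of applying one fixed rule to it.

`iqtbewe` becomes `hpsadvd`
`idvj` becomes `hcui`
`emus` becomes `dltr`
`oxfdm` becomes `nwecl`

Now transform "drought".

cqntfgs

The pattern: shift every letter 1 place backward in the alphabet (wrapping around).
So "drought" becomes "cqntfgs".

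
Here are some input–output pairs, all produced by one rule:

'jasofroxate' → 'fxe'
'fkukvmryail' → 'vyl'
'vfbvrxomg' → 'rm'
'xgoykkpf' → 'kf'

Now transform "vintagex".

Looking at the pairs, the operation is to keep one character in every 3, starting at position 2 (positions 2nd, 5th, 8th, ...), then delete the first character.
On "vintagex": the first step gives "iax", and the second then gives "ax".

ax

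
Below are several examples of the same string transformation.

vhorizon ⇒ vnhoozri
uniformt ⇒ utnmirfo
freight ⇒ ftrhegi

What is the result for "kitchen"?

What's happening: take characters alternately from the front and the back (1st, last, 2nd, 2nd-last, ...).
So "kitchen" becomes "kniethc".

kniethc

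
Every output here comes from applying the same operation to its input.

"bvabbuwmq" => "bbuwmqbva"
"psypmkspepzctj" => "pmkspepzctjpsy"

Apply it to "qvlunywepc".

unywepcqvl

The transformation: move the first 3 characters to the end (rotate left by 3).
Doing the same to "qvlunywepc": "unywepcqvl".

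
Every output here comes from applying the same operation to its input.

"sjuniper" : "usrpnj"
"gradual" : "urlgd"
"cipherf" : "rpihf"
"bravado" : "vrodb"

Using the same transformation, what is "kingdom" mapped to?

onmki

Each output is the input with this applied: sort the characters into reverse alphabetical order, then delete the last 2 characters.
Starting from "kingdom": after the first operation, "onmkigd"; after the second, "onmki".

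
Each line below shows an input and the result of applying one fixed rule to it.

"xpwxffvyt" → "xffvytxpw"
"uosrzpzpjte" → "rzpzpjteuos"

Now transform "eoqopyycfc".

The pattern: move the first 3 characters to the end (rotate left by 3).
Applying that to "eoqopyycfc" gives "opyycfceoq".

opyycfceoq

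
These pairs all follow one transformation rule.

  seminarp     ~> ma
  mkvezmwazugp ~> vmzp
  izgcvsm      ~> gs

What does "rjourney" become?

on

The pattern: keep one character in every 3, starting at position 3 (positions 3rd, 6th, 9th, ...).
Doing the same to "rjourney": "on".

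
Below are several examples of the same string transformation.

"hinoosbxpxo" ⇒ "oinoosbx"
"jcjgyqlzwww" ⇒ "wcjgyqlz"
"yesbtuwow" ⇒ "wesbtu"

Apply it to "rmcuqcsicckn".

What's happening: swap the first and last characters, then delete the last 3 characters.
Applying both steps to "rmcuqcsicckn": "nmcuqcsicckr", then "nmcuqcsic".
(Check on "yesbtuwow": → "wesbtuwoy" → "wesbtu" ✓)

nmcuqcsic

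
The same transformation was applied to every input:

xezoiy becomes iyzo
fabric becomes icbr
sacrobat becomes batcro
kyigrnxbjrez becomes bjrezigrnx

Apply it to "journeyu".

eyuurn

In each case the input is transformed by: delete the first 2 characters, then swap the front and back halves of the string.
For "journeyu", step one produces "urneyu"; step two turns that into "eyuurn".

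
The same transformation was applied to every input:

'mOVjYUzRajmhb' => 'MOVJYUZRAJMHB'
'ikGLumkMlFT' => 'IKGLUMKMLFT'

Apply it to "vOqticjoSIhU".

The transformation: convert every letter to uppercase.
"vOqticjoSIhU" → "VOQTICJOSIHU".

VOQTICJOSIHU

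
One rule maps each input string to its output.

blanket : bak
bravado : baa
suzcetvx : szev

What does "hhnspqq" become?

hnp

The transformation: move the last character to the front, then keep every other character starting from the second (positions 2nd, 4th, 6th, ...).
On "hhnspqq": the first step gives "qhhnspq", and the second then gives "hnp".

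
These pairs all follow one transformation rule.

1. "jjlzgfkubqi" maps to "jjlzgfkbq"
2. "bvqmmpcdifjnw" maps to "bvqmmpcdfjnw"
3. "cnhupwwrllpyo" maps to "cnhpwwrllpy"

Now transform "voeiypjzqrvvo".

The pattern: remove every vowel.
So "voeiypjzqrvvo" becomes "vypjzqrvv".

vypjzqrvv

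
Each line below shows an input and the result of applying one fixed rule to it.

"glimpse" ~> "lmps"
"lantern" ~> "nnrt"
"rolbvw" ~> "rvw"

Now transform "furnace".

fnru

What's happening: sort the characters into alphabetical order, then delete the first 3 characters.
For "furnace", step one produces "acefnru"; step two turns that into "fnru".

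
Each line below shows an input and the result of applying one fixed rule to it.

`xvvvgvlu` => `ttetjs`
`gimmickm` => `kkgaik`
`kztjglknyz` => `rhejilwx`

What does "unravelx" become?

pytcjv

The transformation: shift every letter 2 places backward in the alphabet (wrapping around), then delete the first 2 characters.
Working it through for "unravelx": intermediate "slpytcjv", final "pytcjv".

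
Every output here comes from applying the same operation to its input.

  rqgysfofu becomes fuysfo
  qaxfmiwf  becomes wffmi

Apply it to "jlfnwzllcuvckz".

The transformation: delete the first 3 characters, then move the last 2 characters to the front (rotate right by 2).
For "jlfnwzllcuvckz", step one produces "nwzllcuvckz"; step two turns that into "kznwzllcuvc".

kznwzllcuvc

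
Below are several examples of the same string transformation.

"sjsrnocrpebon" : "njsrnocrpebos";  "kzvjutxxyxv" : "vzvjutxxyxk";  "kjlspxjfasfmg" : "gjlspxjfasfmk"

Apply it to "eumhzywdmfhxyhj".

jumhzywdmfhxyhe

In each case the input is transformed by: swap the first and last characters.
On "eumhzywdmfhxyhj" that produces "jumhzywdmfhxyhe".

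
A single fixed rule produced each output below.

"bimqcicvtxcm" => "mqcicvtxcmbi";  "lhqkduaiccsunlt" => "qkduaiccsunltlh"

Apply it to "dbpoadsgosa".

The transformation: move the first 2 characters to the end (rotate left by 2).
On "dbpoadsgosa" that produces "poadsgosadb".

poadsgosadb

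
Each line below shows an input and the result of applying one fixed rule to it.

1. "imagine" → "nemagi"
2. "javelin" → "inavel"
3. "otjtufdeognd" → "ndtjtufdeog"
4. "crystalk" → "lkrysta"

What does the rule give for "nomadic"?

In each case the input is transformed by: delete the first character, then move the last 2 characters to the front (rotate right by 2).
For "nomadic", step one produces "omadic"; step two turns that into "icomad".

icomad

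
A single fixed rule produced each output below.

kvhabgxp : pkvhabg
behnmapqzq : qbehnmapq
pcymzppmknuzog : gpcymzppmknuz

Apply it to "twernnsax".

xtwernns

The rule is to move the last character to the front, then delete the last character.
"twernnsax" → "xtwernns".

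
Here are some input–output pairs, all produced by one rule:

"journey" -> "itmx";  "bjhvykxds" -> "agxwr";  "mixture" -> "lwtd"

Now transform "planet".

The transformation: keep every other character starting from the first (positions 1st, 3rd, 5th, ...), then shift every letter 1 place backward in the alphabet (wrapping around).
On "planet": the first step gives "pae", and the second then gives "ozd".

ozd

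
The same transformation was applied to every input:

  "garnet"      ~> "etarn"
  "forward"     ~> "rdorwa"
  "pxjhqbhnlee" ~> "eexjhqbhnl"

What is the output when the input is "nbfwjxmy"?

What's happening: delete the first character, then move the last 2 characters to the front (rotate right by 2).
Starting from "nbfwjxmy": after the first operation, "bfwjxmy"; after the second, "mybfwjx".
(Check on "pxjhqbhnlee": → "xjhqbhnlee" → "eexjhqbhnl" ✓)

mybfwjx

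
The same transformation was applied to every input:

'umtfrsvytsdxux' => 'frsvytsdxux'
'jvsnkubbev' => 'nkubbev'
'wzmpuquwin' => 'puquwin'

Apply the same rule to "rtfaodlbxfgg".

aodlbxfgg

The transformation: delete the first 3 characters.
Applying that to "rtfaodlbxfgg" gives "aodlbxfgg".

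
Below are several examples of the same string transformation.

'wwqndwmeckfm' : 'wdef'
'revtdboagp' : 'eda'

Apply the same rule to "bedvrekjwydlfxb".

Looking at the pairs, the operation is to keep one character in every 3, starting at position 2 (positions 2nd, 5th, 8th, ...).
For "bedvrekjwydlfxb" the result is "erjdx".

erjdx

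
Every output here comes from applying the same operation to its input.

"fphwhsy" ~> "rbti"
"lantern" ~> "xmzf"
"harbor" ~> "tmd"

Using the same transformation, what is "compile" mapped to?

In each case the input is transformed by: delete the last 3 characters, then shift every letter 12 places forward in the alphabet (wrapping around).
So "compile" becomes "oayb".
(Check on "harbor": → "har" → "tmd" ✓)

oayb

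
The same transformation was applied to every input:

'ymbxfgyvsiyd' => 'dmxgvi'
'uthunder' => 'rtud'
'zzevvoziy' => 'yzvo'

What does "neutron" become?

net

In each case the input is transformed by: move the last 2 characters to the front (rotate right by 2), then keep every other character starting from the second (positions 2nd, 4th, 6th, ...).
On "neutron" that produces "net".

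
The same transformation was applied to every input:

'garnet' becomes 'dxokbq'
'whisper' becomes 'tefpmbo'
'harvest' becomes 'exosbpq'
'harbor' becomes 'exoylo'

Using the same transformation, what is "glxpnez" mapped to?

diumkbw

Each output is the input with this applied: shift every letter 3 places backward in the alphabet (wrapping around).
So "glxpnez" becomes "diumkbw".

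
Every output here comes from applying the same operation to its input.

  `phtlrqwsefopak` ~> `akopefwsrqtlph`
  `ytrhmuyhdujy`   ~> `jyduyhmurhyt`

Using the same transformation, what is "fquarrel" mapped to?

The rule is to swap each adjacent pair of characters (1↔2, 3↔4, ...), then reverse the string.
Starting from "fquarrel": after the first operation, "qfaurrle"; after the second, "elrruafq".

elrruafq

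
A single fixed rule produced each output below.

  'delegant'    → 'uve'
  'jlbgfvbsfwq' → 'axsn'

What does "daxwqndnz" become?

unu

In each case the input is transformed by: shift every letter 9 places backward in the alphabet (wrapping around), then keep one character in every 3, starting at position 1 (positions 1st, 4th, 7th, ...).
On "daxwqndnz": the first step gives "uronheueq", and the second then gives "unu".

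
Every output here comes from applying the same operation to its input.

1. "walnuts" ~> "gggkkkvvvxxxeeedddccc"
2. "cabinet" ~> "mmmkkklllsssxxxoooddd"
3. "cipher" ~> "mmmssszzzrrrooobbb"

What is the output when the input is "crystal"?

mmmbbbiiicccdddkkkvvv

The transformation: repeat every character 3 times, then shift every letter 10 places forward in the alphabet (wrapping around).
Starting from "crystal": after the first operation, "cccrrryyyssstttaaalll"; after the second, "mmmbbbiiicccdddkkkvvv".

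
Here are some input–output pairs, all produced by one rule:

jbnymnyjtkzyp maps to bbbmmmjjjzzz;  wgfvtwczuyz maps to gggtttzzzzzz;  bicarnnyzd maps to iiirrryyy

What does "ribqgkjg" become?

Looking at the pairs, the operation is to keep one character in every 3, starting at position 2 (positions 2nd, 5th, 8th, ...), then repeat every character 3 times.
On "ribqgkjg": the first step gives "igg", and the second then gives "iiigggggg".
(Check on "wgfvtwczuyz": → "gtzz" → "gggtttzzzzzz" ✓)

iiigggggg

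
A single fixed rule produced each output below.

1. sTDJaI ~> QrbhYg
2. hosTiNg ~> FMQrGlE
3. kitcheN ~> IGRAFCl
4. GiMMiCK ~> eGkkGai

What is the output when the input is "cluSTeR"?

AJSqrCp

Rule — shift every letter 2 places backward in the alphabet (wrapping around), then flip the case of every letter.
Doing the same to "cluSTeR": "AJSqrCp".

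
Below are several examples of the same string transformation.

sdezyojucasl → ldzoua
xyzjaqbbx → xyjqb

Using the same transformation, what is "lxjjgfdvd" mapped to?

dxjfv

The pattern: move the last character to the front, then keep every other character starting from the first (positions 1st, 3rd, 5th, ...).
On "lxjjgfdvd": the first step gives "dlxjjgfdv", and the second then gives "dxjfv".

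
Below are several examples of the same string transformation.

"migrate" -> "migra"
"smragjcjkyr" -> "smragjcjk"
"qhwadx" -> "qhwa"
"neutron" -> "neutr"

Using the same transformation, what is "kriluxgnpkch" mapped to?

kriluxgnpk

Each output is the input with this applied: delete the last 2 characters.
Doing the same to "kriluxgnpkch": "kriluxgnpk".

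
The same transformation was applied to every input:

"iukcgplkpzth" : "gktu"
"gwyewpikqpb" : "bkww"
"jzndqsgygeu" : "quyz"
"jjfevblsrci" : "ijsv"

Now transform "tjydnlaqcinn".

jnnq

Looking at the pairs, the operation is to keep one character in every 3, starting at position 2 (positions 2nd, 5th, 8th, ...), then sort the characters into alphabetical order.
Starting from "tjydnlaqcinn": after the first operation, "jnqn"; after the second, "jnnq".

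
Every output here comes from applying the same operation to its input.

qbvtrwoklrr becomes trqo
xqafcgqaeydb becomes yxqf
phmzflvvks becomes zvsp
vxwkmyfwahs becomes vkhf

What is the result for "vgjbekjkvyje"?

The rule is to keep one character in every 3, starting at position 1 (positions 1st, 4th, 7th, ...), then sort the characters into reverse alphabetical order.
Applying both steps to "vgjbekjkvyje": "vbjy", then "yvjb".

yvjb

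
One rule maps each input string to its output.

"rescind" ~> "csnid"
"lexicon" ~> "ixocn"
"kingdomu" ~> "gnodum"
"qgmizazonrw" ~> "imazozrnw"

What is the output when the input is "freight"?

iehgt

Looking at the pairs, the operation is to delete the first 2 characters, then swap each adjacent pair of characters (1↔2, 3↔4, ...).
On "freight" that produces "iehgt".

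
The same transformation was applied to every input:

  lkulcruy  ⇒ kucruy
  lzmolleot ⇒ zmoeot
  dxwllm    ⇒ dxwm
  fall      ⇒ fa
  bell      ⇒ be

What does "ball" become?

ba

In each case the input is transformed by: remove every "l".
"ball" → "ba".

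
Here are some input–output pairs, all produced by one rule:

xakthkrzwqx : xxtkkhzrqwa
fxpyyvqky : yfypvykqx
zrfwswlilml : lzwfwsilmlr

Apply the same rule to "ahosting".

nasoitgh

The transformation: swap each adjacent pair of characters (1↔2, 3↔4, ...), then swap the first and last characters.
For "ahosting", step one produces "hasoitgn"; step two turns that into "nasoitgh".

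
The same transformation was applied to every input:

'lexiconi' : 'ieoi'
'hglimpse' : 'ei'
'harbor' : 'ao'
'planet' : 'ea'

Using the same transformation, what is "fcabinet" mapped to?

The rule is to take characters alternately from the front and the back (1st, last, 2nd, 2nd-last, ...), then keep only the vowels.
On "fcabinet": the first step gives "ftceanbi", and the second then gives "eai".

eai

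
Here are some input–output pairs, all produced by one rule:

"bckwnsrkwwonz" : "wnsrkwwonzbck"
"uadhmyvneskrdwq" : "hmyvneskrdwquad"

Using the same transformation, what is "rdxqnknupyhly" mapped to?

The transformation: move the first 3 characters to the end (rotate left by 3).
So "rdxqnknupyhly" becomes "qnknupyhlyrdx".

qnknupyhlyrdx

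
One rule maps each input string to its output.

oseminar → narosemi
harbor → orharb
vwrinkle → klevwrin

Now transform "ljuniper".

The transformation: move the first character to the end, then swap the front and back halves of the string.
Starting from "ljuniper": after the first operation, "juniperl"; after the second, "perljuni".
(Check on "harbor": → "arborh" → "orharb" ✓)

perljuni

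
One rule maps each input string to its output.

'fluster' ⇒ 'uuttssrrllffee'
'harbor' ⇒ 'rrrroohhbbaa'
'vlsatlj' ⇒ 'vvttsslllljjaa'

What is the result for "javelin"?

Rule — sort the characters into reverse alphabetical order, then double every character.
Doing the same to "javelin": "vvnnlljjiieeaa".
(Check on "harbor": → "rrohba" → "rrrroohhbbaa" ✓)

vvnnlljjiieeaa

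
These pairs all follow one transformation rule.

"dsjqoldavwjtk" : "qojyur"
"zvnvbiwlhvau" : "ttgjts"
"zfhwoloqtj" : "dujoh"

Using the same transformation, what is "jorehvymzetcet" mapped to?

The pattern: keep every other character starting from the second (positions 2nd, 4th, 6th, ...), then shift every letter 2 places backward in the alphabet (wrapping around).
For "jorehvymzetcet" the result is "mctkcar".

mctkcar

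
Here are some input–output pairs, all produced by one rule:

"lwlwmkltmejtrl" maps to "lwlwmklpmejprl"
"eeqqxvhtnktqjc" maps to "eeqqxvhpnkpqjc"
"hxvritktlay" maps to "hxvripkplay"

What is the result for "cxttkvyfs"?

cxppkvyfs

The transformation: replace every "t" with "p".
So "cxttkvyfs" becomes "cxppkvyfs".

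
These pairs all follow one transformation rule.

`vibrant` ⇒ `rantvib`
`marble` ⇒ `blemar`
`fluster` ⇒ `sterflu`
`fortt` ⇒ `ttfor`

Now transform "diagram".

Looking at the pairs, the operation is to move the first 3 characters to the end (rotate left by 3).
Applying that to "diagram" gives "gramdia".

gramdia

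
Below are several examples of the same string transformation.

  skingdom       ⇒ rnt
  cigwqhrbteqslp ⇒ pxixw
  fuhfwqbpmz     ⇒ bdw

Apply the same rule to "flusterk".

Each output is the input with this applied: shift every letter 7 places forward in the alphabet (wrapping around), then keep one character in every 3, starting at position 2 (positions 2nd, 5th, 8th, ...).
"flusterk" → "msbzalyr" → "sar".

sar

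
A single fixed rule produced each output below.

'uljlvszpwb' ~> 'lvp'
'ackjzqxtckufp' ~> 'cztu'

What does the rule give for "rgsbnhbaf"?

gna

Rule — keep one character in every 3, starting at position 2 (positions 2nd, 5th, 8th, ...).
Applying that to "rgsbnhbaf" gives "gna".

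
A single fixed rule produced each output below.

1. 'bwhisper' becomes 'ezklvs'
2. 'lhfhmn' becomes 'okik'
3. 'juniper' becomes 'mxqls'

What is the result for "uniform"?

xqlir

The rule is to delete the last 2 characters, then shift every letter 3 places forward in the alphabet (wrapping around).
Starting from "uniform": after the first operation, "unifo"; after the second, "xqlir".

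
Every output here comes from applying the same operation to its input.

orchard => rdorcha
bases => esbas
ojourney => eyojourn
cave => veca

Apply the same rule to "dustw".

twdus

The transformation: move the last 2 characters to the front (rotate right by 2).
Doing the same to "dustw": "twdus".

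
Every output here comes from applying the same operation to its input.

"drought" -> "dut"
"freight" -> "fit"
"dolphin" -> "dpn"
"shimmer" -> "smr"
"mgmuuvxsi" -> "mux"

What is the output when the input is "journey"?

The rule is to keep one character in every 3, starting at position 1 (positions 1st, 4th, 7th, ...).
For "journey" the result is "jry".

jry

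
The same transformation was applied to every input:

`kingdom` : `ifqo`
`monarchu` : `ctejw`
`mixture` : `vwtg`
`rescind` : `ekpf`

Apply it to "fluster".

uvgt

Rule — delete the first 3 characters, then shift every letter 2 places forward in the alphabet (wrapping around).
Starting from "fluster": after the first operation, "ster"; after the second, "uvgt".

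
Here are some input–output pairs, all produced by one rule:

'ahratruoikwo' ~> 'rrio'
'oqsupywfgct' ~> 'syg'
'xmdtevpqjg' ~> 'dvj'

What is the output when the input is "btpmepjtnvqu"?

ppnu

What's happening: keep one character in every 3, starting at position 3 (positions 3rd, 6th, 9th, ...).
Applying that to "btpmepjtnvqu" gives "ppnu".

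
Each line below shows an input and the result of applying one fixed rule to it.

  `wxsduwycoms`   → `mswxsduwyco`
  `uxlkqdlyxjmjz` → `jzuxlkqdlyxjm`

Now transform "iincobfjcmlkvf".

The pattern: move the last 2 characters to the front (rotate right by 2).
On "iincobfjcmlkvf" that produces "vfiincobfjcmlk".

vfiincobfjcmlk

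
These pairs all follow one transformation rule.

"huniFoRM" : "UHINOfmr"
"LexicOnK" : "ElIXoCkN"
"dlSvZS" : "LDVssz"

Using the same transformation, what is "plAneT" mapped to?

LPNatE

In each case the input is transformed by: swap each adjacent pair of characters (1↔2, 3↔4, ...), then flip the case of every letter.
Applying both steps to "plAneT": "lpnATe", then "LPNatE".
(Check on "huniFoRM": → "uhinoFMR" → "UHINOfmr" ✓)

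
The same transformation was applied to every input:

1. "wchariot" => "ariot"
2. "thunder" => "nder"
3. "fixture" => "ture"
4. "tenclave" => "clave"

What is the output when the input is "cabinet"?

inet

The pattern: delete the first 3 characters.
So "cabinet" becomes "inet".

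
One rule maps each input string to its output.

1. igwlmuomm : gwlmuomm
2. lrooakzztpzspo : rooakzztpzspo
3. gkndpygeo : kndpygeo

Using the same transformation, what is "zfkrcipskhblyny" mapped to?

fkrcipskhblyny

In each case the input is transformed by: delete the first character.
"zfkrcipskhblyny" → "fkrcipskhblyny".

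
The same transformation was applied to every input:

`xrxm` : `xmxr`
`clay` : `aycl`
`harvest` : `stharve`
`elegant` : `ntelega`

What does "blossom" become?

Rule — move the last 2 characters to the front (rotate right by 2).
So "blossom" becomes "ombloss".

ombloss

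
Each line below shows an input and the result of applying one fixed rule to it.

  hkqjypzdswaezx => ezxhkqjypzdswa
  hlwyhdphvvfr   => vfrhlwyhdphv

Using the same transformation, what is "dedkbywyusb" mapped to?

The transformation: move the last 3 characters to the front (rotate right by 3).
For "dedkbywyusb" the result is "usbdedkbywy".

usbdedkbywy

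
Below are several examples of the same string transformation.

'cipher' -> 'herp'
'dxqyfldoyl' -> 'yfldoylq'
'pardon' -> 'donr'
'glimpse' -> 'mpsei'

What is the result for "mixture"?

Looking at the pairs, the operation is to delete the first 2 characters, then move the first character to the end.
On "mixture": the first step gives "xture", and the second then gives "turex".

turex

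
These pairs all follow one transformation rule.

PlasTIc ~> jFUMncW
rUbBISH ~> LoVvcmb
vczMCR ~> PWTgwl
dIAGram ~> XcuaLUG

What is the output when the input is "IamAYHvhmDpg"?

cUGusbPBGxJA

Looking at the pairs, the operation is to shift every letter 6 places backward in the alphabet (wrapping around), then flip the case of every letter.
So "IamAYHvhmDpg" becomes "cUGusbPBGxJA".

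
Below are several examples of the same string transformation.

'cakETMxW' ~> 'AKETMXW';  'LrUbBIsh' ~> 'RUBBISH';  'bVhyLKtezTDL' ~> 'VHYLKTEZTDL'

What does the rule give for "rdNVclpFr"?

The rule is to delete the first character, then convert every letter to uppercase.
On "rdNVclpFr": the first step gives "dNVclpFr", and the second then gives "DNVCLPFR".

DNVCLPFR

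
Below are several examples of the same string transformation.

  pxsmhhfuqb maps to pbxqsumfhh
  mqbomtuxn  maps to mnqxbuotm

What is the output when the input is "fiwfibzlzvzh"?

What's happening: take characters alternately from the front and the back (1st, last, 2nd, 2nd-last, ...).
So "fiwfibzlzvzh" becomes "fhizwvfzilbz".

fhizwvfzilbz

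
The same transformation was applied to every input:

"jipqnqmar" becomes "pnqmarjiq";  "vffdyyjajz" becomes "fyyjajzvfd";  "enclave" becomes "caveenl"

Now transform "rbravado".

Each output is the input with this applied: move the first 3 characters to the end (rotate left by 3), then swap the first and last characters.
On "rbravado": the first step gives "avadorbr", and the second then gives "rvadorba".
(Check on "jipqnqmar": → "qnqmarjip" → "pnqmarjiq" ✓)

rvadorba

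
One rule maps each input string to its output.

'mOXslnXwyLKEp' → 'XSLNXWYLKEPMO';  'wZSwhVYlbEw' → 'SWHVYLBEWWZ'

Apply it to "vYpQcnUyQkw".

Rule — move the first 2 characters to the end (rotate left by 2), then convert every letter to uppercase.
For "vYpQcnUyQkw", step one produces "pQcnUyQkwvY"; step two turns that into "PQCNUYQKWVY".

PQCNUYQKWVY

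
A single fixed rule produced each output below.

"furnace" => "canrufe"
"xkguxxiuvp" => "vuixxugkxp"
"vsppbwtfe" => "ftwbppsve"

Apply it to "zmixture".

rutximze

Each output is the input with this applied: reverse the string, then move the first character to the end.
Starting from "zmixture": after the first operation, "erutximz"; after the second, "rutximze".
(Check on "furnace": → "ecanruf" → "canrufe" ✓)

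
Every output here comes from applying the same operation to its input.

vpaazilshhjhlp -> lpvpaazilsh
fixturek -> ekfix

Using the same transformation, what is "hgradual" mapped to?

Rule — move the last 2 characters to the front (rotate right by 2), then delete the last 3 characters.
Doing the same to "hgradual": "alhgr".

alhgr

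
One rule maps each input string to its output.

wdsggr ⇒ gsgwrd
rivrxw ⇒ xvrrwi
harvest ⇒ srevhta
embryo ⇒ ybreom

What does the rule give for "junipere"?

The pattern: take characters alternately from the front and the back (1st, last, 2nd, 2nd-last, ...), then move the first 3 characters to the end (rotate left by 3).
Starting from "junipere": after the first operation, "jeurneip"; after the second, "rneipjeu".

rneipjeu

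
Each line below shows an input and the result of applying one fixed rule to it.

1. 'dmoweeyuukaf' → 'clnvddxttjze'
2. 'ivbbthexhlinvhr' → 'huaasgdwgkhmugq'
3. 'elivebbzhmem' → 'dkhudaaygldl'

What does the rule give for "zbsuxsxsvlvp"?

yartwrwrukuo

Each output is the input with this applied: shift every letter 1 place backward in the alphabet (wrapping around).
Doing the same to "zbsuxsxsvlvp": "yartwrwrukuo".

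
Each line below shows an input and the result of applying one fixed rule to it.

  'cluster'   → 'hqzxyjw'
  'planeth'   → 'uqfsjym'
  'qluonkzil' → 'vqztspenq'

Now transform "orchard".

twhmfwi

The transformation: shift every letter 5 places forward in the alphabet (wrapping around).
For "orchard" the result is "twhmfwi".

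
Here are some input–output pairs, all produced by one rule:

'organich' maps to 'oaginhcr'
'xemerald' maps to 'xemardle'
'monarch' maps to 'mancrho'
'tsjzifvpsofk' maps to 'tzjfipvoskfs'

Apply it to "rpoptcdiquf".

The pattern: swap each adjacent pair of characters (1↔2, 3↔4, ...), then move the first character to the end.
On "rpoptcdiquf": the first step gives "prpoctiduqf", and the second then gives "rpoctiduqfp".

rpoctiduqfp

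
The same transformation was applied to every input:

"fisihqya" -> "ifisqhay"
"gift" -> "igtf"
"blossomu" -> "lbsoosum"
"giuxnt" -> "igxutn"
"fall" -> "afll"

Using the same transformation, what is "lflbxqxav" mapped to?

flblqxaxv

Looking at the pairs, the operation is to swap each adjacent pair of characters (1↔2, 3↔4, ...).
"lflbxqxav" → "flblqxaxv".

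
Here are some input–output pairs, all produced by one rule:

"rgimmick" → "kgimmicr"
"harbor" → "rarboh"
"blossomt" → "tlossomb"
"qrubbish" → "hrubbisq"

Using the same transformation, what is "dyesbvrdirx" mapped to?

xyesbvrdird

The pattern: swap the first and last characters.
"dyesbvrdirx" → "xyesbvrdird".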